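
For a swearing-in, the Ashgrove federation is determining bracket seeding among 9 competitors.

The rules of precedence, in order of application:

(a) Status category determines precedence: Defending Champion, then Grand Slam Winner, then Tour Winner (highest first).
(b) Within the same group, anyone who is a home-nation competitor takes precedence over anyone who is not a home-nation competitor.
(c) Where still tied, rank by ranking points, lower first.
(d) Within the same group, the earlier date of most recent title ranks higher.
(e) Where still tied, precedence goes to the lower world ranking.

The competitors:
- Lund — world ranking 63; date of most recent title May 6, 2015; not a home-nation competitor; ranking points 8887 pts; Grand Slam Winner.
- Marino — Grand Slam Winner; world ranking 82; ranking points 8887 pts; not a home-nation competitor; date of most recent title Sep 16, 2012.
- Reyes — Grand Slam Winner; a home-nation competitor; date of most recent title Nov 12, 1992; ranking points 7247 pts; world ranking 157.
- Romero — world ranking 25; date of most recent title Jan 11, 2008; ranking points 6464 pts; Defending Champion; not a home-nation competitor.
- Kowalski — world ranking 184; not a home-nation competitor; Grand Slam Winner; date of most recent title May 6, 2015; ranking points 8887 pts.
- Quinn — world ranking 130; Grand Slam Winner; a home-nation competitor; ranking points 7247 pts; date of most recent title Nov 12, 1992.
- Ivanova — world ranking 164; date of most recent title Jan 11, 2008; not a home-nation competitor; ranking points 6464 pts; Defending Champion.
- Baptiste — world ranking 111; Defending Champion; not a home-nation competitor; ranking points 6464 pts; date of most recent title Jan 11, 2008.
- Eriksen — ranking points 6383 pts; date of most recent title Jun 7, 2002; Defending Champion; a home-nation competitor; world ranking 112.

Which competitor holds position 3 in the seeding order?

Baptiste

By status category: Eriksen, Romero, Baptiste and Ivanova (Defending Champion); then Quinn, Reyes, Marino, Lund and Kowalski (Grand Slam Winner).
Among Eriksen, Romero, Baptiste and Ivanova, a home-nation competitor before not a home-nation competitor: Eriksen (a home-nation competitor) before Romero, Baptiste and Ivanova (not a home-nation competitor).
Romero, Baptiste and Ivanova all have ranking points 6464 pts, so the next rule applies.
Romero, Baptiste and Ivanova all have date of most recent title Jan 11, 2008, so the next rule applies.
Among Romero, Baptiste and Ivanova, by world ranking (lower first): Romero (25) before Baptiste (111) before Ivanova (164).
Among Quinn, Reyes, Marino, Lund and Kowalski, a home-nation competitor before not a home-nation competitor: Quinn and Reyes (a home-nation competitor) before Marino, Lund and Kowalski (not a home-nation competitor).
Quinn and Reyes both have ranking points 7247 pts, so the next rule applies.
Quinn and Reyes both have date of most recent title Nov 12, 1992, so the next rule applies.
Among Quinn and Reyes, by world ranking (lower first): Quinn (130) before Reyes (157).
Marino, Lund and Kowalski all have ranking points 8887 pts, so the next rule applies.
Among Marino, Lund and Kowalski, by date of most recent title (earlier first): Marino (Sep 16, 2012) before Lund and Kowalski (May 6, 2015).
Among Lund and Kowalski, by world ranking (lower first): Lund (63) before Kowalski (184).
Order: Eriksen, Romero, Baptiste, Ivanova, Quinn, Reyes, Marino, Lund, Kowalski.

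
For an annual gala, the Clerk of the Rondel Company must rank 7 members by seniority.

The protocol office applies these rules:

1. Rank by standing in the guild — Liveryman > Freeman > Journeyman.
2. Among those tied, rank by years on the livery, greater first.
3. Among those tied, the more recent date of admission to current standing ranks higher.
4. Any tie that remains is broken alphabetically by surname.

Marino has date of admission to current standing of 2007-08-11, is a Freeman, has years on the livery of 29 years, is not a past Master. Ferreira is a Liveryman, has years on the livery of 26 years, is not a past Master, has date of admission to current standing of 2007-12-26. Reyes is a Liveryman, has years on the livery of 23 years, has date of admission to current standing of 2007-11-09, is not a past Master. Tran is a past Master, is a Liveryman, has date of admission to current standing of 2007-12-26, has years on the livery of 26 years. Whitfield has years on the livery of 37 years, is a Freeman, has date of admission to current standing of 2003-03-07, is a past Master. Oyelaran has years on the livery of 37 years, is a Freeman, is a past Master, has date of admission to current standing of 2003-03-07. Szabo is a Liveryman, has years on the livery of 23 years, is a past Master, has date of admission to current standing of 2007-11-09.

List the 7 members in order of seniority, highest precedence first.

Ferreira, Tran, Reyes, Szabo, Oyelaran, Whitfield, Marino

By standing in the guild: Ferreira, Tran, Reyes and Szabo (Liveryman); then Oyelaran, Whitfield and Marino (Freeman).
Among Ferreira, Tran, Reyes and Szabo, by years on the livery (higher first): Ferreira and Tran (26 years) before Reyes and Szabo (23 years).
Ferreira and Tran both have date of admission to current standing 2007-12-26, so the next rule applies.
Among Ferreira and Tran, alphabetically by surname: Ferreira before Tran.
Reyes and Szabo both have date of admission to current standing 2007-11-09, so the next rule applies.
Among Reyes and Szabo, alphabetically by surname: Reyes before Szabo.
Among Oyelaran, Whitfield and Marino, by years on the livery (higher first): Oyelaran and Whitfield (37 years) before Marino (29 years).
Oyelaran and Whitfield both have date of admission to current standing 2003-03-07, so the next rule applies.
Among Oyelaran and Whitfield, alphabetically by surname: Oyelaran before Whitfield.
Full order: Ferreira, Tran, Reyes, Szabo, Oyelaran, Whitfield, Marino.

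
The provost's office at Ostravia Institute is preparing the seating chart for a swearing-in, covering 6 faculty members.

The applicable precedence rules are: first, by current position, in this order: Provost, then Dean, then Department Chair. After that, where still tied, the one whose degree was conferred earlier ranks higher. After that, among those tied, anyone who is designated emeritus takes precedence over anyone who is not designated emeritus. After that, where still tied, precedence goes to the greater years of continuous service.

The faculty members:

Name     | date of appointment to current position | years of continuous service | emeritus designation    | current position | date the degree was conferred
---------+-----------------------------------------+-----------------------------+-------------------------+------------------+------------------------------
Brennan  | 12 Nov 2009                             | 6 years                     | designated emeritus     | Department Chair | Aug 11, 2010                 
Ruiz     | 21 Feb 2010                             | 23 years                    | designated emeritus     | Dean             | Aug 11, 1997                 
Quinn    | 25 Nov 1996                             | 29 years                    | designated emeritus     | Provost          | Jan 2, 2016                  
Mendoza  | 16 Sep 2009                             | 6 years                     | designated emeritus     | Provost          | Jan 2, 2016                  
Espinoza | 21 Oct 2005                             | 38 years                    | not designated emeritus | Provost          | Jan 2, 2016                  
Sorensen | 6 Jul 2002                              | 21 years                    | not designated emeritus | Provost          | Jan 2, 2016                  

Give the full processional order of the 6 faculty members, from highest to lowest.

Quinn, Mendoza, Espinoza, Sorensen, Ruiz, Brennan

By current position: Quinn, Mendoza, Espinoza and Sorensen (Provost); then Ruiz (Dean); then Brennan (Department Chair).
Quinn, Mendoza, Espinoza and Sorensen all have date the degree was conferred Jan 2, 2016, so the next rule applies.
Among Quinn, Mendoza, Espinoza and Sorensen, designated emeritus before not designated emeritus: Quinn and Mendoza (designated emeritus) before Espinoza and Sorensen (not designated emeritus).
Among Quinn and Mendoza, by years of continuous service (higher first): Quinn (29 years) before Mendoza (6 years).
Among Espinoza and Sorensen, by years of continuous service (higher first): Espinoza (38 years) before Sorensen (21 years).
Full order: Quinn, Mendoza, Espinoza, Sorensen, Ruiz, Brennan.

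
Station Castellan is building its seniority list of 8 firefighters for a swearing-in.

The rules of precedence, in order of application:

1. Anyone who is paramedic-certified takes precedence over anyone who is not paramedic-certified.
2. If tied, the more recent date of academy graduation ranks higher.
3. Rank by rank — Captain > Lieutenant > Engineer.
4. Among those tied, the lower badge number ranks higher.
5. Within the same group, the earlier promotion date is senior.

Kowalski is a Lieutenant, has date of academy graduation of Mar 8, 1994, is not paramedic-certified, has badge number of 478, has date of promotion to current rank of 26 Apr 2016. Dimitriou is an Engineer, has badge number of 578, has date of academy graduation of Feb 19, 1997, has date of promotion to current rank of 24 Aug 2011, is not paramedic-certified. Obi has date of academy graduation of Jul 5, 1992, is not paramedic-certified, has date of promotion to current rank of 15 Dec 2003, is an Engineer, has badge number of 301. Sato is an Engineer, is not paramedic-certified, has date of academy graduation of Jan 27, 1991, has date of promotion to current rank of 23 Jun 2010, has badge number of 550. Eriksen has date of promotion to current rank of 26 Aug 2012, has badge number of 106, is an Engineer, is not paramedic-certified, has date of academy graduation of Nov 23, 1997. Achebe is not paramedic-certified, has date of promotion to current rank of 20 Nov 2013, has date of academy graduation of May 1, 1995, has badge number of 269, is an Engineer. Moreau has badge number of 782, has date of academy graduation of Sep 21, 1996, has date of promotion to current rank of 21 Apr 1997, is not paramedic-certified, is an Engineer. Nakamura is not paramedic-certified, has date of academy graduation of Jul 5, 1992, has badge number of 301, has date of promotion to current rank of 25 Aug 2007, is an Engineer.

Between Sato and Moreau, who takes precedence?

Moreau

By the first rule: Eriksen, Dimitriou, Moreau, Achebe, Kowalski, Obi, Nakamura and Sato (each not paramedic-certified).
Among Eriksen, Dimitriou, Moreau, Achebe, Kowalski, Obi, Nakamura and Sato, by date of academy graduation (later first): Eriksen (Nov 23, 1997) before Dimitriou (Feb 19, 1997) before Moreau (Sep 21, 1996) before Achebe (May 1, 1995) before Kowalski (Mar 8, 1994) before Obi and Nakamura (Jul 5, 1992) before Sato (Jan 27, 1991).
Obi and Nakamura are each Engineer, so the next rule applies.
Obi and Nakamura both have badge number 301, so the next rule applies.
Among Obi and Nakamura, by date of promotion to current rank (earlier first): Obi (15 Dec 2003) before Nakamura (25 Aug 2007).
So Moreau takes precedence.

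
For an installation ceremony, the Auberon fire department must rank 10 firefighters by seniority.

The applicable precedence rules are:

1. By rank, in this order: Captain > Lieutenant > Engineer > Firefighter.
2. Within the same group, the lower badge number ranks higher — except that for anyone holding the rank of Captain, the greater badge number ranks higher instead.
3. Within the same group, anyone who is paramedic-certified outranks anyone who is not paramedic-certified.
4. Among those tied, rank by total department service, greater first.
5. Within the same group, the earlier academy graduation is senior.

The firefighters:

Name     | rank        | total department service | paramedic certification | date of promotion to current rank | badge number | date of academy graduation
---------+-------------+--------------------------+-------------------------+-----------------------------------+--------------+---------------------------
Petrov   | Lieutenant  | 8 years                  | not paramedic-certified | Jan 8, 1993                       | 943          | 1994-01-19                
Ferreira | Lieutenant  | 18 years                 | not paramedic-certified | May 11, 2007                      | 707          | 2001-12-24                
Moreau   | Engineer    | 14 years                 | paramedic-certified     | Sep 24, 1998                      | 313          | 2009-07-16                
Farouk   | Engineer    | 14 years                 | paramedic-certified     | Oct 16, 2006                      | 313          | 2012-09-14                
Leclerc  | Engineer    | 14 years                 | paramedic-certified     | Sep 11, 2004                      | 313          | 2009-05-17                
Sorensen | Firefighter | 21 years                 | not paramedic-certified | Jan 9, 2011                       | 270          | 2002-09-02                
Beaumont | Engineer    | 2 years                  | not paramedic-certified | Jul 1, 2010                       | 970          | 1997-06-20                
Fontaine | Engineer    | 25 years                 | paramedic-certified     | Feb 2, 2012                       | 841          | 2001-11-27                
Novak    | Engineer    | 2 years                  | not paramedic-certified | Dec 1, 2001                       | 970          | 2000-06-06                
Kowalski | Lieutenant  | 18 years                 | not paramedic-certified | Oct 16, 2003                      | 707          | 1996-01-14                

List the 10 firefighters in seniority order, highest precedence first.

By rank: Kowalski, Ferreira and Petrov (Lieutenant); then Leclerc, Moreau, Farouk, Fontaine, Beaumont and Novak (Engineer); then Sorensen (Firefighter).
Among Kowalski, Ferreira and Petrov, by badge number (lower first): Kowalski and Ferreira (707) before Petrov (943).
Kowalski and Ferreira are each not paramedic-certified, so the next rule applies.
Kowalski and Ferreira both have total department service 18 years, so the next rule applies.
Among Kowalski and Ferreira, by date of academy graduation (earlier first): Kowalski (1996-01-14) before Ferreira (2001-12-24).
Among Leclerc, Moreau, Farouk, Fontaine, Beaumont and Novak, by badge number (lower first): Leclerc, Moreau and Farouk (313) before Fontaine (841) before Beaumont and Novak (970).
Leclerc, Moreau and Farouk are each paramedic-certified, so the next rule applies.
Leclerc, Moreau and Farouk all have total department service 14 years, so the next rule applies.
Among Leclerc, Moreau and Farouk, by date of academy graduation (earlier first): Leclerc (2009-05-17) before Moreau (2009-07-16) before Farouk (2012-09-14).
Beaumont and Novak are each not paramedic-certified, so the next rule applies.
Beaumont and Novak both have total department service 2 years, so the next rule applies.
Among Beaumont and Novak, by date of academy graduation (earlier first): Beaumont (1997-06-20) before Novak (2000-06-06).
Full order: Kowalski, Ferreira, Petrov, Leclerc, Moreau, Farouk, Fontaine, Beaumont, Novak, Sorensen.

Kowalski, Ferreira, Petrov, Leclerc, Moreau, Farouk, Fontaine, Beaumont, Novak, Sorensen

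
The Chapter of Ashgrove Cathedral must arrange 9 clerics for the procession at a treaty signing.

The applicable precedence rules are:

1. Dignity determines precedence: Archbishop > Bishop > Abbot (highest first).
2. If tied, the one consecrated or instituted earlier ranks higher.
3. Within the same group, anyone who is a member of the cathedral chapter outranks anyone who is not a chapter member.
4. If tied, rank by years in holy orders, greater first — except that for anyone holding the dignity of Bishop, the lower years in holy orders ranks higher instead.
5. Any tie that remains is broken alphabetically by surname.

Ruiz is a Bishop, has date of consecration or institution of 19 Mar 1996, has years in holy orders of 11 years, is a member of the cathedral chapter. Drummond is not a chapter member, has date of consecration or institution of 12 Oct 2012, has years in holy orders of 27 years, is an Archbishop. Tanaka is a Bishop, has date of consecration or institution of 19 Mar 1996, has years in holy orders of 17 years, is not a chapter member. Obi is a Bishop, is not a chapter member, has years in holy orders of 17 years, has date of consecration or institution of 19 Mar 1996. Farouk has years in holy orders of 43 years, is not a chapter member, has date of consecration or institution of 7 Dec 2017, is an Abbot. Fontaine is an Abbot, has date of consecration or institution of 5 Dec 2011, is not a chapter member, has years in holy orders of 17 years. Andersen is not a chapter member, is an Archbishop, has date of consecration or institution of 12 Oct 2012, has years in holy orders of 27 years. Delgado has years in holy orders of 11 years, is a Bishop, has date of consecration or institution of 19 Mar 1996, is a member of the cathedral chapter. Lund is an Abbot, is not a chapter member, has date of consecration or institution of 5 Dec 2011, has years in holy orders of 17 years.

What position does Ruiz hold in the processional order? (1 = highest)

4

By dignity: Andersen and Drummond (Archbishop); then Delgado, Ruiz, Obi and Tanaka (Bishop); then Fontaine, Lund and Farouk (Abbot).
Andersen and Drummond both have date of consecration or institution 12 Oct 2012, so the next rule applies.
Andersen and Drummond are each not a chapter member, so the next rule applies.
Andersen and Drummond both have years in holy orders 27 years, so the next rule applies.
Among Andersen and Drummond, alphabetically by surname: Andersen before Drummond.
Delgado, Ruiz, Obi and Tanaka all have date of consecration or institution 19 Mar 1996, so the next rule applies.
Among Delgado, Ruiz, Obi and Tanaka, a member of the cathedral chapter before not a chapter member: Delgado and Ruiz (a member of the cathedral chapter) before Obi and Tanaka (not a chapter member).
Delgado and Ruiz both have years in holy orders 11 years, so the next rule applies.
Among Delgado and Ruiz, alphabetically by surname: Delgado before Ruiz.
Obi and Tanaka both have years in holy orders 17 years, so the next rule applies.
Among Obi and Tanaka, alphabetically by surname: Obi before Tanaka.
Among Fontaine, Lund and Farouk, by date of consecration or institution (earlier first): Fontaine and Lund (5 Dec 2011) before Farouk (7 Dec 2017).
Fontaine and Lund are each not a chapter member, so the next rule applies.
Fontaine and Lund both have years in holy orders 17 years, so the next rule applies.
Among Fontaine and Lund, alphabetically by surname: Fontaine before Lund.
Order: Andersen, Drummond, Delgado, Ruiz, Obi, Tanaka, Fontaine, Lund, Farouk. So position 4.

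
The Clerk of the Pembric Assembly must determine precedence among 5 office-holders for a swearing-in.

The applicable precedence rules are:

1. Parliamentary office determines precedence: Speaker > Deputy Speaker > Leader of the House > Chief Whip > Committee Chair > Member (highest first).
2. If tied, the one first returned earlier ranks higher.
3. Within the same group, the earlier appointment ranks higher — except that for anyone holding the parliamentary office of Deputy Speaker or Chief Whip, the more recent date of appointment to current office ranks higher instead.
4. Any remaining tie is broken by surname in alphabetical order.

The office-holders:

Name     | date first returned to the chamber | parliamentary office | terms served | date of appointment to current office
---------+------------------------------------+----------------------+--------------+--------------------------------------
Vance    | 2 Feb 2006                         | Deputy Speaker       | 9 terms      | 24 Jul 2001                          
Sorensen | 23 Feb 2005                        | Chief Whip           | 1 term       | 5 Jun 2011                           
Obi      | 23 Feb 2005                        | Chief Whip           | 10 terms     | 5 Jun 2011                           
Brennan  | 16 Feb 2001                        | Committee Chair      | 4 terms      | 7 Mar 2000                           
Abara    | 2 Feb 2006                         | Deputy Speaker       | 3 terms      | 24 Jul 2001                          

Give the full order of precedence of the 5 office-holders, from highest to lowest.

Abara, Vance, Obi, Sorensen, Brennan

By parliamentary office: Abara and Vance (Deputy Speaker); then Obi and Sorensen (Chief Whip); then Brennan (Committee Chair).
Abara and Vance both have date first returned to the chamber 2 Feb 2006, so the next rule applies.
Abara and Vance both have date of appointment to current office 24 Jul 2001, so the next rule applies.
Among Abara and Vance, alphabetically by surname: Abara before Vance.
Obi and Sorensen both have date first returned to the chamber 23 Feb 2005, so the next rule applies.
Obi and Sorensen both have date of appointment to current office 5 Jun 2011, so the next rule applies.
Among Obi and Sorensen, alphabetically by surname: Obi before Sorensen.
Full order: Abara, Vance, Obi, Sorensen, Brennan.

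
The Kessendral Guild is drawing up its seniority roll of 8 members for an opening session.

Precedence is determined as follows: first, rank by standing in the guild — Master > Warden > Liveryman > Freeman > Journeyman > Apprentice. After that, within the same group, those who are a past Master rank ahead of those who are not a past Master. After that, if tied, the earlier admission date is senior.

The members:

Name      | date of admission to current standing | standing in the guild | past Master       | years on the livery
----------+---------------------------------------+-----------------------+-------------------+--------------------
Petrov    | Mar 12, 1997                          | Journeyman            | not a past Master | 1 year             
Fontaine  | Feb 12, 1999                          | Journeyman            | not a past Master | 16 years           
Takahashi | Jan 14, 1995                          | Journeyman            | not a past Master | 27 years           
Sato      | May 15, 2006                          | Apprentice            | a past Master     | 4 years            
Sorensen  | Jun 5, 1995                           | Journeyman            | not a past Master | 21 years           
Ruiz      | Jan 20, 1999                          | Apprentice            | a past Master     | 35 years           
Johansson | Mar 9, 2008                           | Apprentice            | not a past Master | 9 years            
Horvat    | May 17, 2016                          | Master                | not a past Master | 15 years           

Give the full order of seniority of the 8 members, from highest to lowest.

By standing in the guild: Horvat (Master); then Takahashi, Sorensen, Petrov and Fontaine (Journeyman); then Ruiz, Sato and Johansson (Apprentice).
Takahashi, Sorensen, Petrov and Fontaine are each not a past Master, so the next rule applies.
Among Takahashi, Sorensen, Petrov and Fontaine, by date of admission to current standing (earlier first): Takahashi (Jan 14, 1995) before Sorensen (Jun 5, 1995) before Petrov (Mar 12, 1997) before Fontaine (Feb 12, 1999).
Among Ruiz, Sato and Johansson, a past Master before not a past Master: Ruiz and Sato (a past Master) before Johansson (not a past Master).
Among Ruiz and Sato, by date of admission to current standing (earlier first): Ruiz (Jan 20, 1999) before Sato (May 15, 2006).
Full order: Horvat, Takahashi, Sorensen, Petrov, Fontaine, Ruiz, Sato, Johansson.

Horvat, Takahashi, Sorensen, Petrov, Fontaine, Ruiz, Sato, Johansson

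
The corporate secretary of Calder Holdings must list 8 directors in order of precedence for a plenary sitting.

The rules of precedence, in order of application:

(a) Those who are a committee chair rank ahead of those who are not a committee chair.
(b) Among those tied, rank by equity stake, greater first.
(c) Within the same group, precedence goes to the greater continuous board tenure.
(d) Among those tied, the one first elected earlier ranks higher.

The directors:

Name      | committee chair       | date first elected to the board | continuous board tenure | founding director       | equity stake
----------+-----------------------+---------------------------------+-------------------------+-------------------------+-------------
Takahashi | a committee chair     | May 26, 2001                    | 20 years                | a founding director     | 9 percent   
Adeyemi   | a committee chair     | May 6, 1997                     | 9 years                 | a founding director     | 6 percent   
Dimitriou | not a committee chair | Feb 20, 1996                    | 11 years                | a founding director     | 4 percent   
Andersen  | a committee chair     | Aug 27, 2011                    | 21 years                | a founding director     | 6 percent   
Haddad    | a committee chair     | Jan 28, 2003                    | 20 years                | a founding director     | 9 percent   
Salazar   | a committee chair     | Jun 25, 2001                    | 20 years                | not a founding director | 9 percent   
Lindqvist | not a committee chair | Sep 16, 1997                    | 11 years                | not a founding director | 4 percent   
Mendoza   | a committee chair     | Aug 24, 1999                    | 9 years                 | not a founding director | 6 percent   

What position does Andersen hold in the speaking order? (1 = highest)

By the first rule: Takahashi, Salazar, Haddad, Andersen, Adeyemi and Mendoza (each a committee chair); then Dimitriou and Lindqvist (both not a committee chair).
Among Takahashi, Salazar, Haddad, Andersen, Adeyemi and Mendoza, by equity stake (higher first): Takahashi, Salazar and Haddad (9 percent) before Andersen, Adeyemi and Mendoza (6 percent).
Takahashi, Salazar and Haddad all have continuous board tenure 20 years, so the next rule applies.
Among Takahashi, Salazar and Haddad, by date first elected to the board (earlier first): Takahashi (May 26, 2001) before Salazar (Jun 25, 2001) before Haddad (Jan 28, 2003).
Among Andersen, Adeyemi and Mendoza, by continuous board tenure (higher first): Andersen (21 years) before Adeyemi and Mendoza (9 years).
Among Adeyemi and Mendoza, by date first elected to the board (earlier first): Adeyemi (May 6, 1997) before Mendoza (Aug 24, 1999).
Dimitriou and Lindqvist both have equity stake 4 percent, so the next rule applies.
Dimitriou and Lindqvist both have continuous board tenure 11 years, so the next rule applies.
Among Dimitriou and Lindqvist, by date first elected to the board (earlier first): Dimitriou (Feb 20, 1996) before Lindqvist (Sep 16, 1997).
Order: Takahashi, Salazar, Haddad, Andersen, Adeyemi, Mendoza, Dimitriou, Lindqvist. So position 4.

4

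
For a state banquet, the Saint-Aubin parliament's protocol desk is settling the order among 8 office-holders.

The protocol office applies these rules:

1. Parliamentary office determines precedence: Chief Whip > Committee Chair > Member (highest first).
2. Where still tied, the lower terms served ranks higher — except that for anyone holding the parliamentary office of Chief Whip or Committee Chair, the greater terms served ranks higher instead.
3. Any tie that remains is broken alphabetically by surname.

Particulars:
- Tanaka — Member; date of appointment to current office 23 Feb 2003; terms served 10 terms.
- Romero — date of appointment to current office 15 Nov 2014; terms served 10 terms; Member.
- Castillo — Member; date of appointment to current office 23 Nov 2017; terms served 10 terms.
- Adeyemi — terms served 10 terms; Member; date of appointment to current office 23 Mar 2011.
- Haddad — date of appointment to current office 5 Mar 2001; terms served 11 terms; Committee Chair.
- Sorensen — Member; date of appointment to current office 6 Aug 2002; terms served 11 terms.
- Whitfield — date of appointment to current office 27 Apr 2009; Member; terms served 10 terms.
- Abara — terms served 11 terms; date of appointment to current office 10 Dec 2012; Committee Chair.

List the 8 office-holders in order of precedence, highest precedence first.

Abara, Haddad, Adeyemi, Castillo, Romero, Tanaka, Whitfield, Sorensen

By parliamentary office: Abara and Haddad (Committee Chair); then Adeyemi, Castillo, Romero, Tanaka, Whitfield and Sorensen (Member).
Abara and Haddad both have terms served 11 terms, so the next rule applies.
Among Abara and Haddad, alphabetically by surname: Abara before Haddad.
Among Adeyemi, Castillo, Romero, Tanaka, Whitfield and Sorensen, by terms served (lower first): Adeyemi, Castillo, Romero, Tanaka and Whitfield (10 terms) before Sorensen (11 terms).
Among Adeyemi, Castillo, Romero, Tanaka and Whitfield, alphabetically by surname: Adeyemi before Castillo before Romero before Tanaka before Whitfield.
Full order: Abara, Haddad, Adeyemi, Castillo, Romero, Tanaka, Whitfield, Sorensen.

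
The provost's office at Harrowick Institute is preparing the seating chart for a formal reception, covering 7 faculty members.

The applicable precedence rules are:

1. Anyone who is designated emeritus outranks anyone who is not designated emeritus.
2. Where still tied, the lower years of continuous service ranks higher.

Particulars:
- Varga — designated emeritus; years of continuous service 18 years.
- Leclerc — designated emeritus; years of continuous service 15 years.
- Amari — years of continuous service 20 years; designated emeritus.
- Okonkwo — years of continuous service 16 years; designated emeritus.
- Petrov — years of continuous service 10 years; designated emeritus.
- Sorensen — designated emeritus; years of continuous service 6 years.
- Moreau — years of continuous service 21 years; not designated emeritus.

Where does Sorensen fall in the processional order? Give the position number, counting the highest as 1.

1

By the first rule: Sorensen, Petrov, Leclerc, Okonkwo, Varga and Amari (each designated emeritus); then Moreau (not designated emeritus).
Among Sorensen, Petrov, Leclerc, Okonkwo, Varga and Amari, by years of continuous service (lower first): Sorensen (6 years) before Petrov (10 years) before Leclerc (15 years) before Okonkwo (16 years) before Varga (18 years) before Amari (20 years).
Order: Sorensen, Petrov, Leclerc, Okonkwo, Varga, Amari, Moreau. So position 1.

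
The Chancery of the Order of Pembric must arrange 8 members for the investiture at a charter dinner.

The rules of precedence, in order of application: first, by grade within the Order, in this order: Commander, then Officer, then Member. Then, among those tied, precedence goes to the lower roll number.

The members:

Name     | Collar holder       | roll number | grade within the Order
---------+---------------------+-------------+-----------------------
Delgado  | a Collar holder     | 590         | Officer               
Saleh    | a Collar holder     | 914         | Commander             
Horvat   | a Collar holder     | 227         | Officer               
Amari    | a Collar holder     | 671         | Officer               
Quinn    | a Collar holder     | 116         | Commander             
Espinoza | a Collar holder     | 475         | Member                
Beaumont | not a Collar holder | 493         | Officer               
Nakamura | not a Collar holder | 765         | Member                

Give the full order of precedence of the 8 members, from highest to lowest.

Quinn, Saleh, Horvat, Beaumont, Delgado, Amari, Espinoza, Nakamura

By grade within the Order: Quinn and Saleh (Commander); then Horvat, Beaumont, Delgado and Amari (Officer); then Espinoza and Nakamura (Member).
Among Quinn and Saleh, by roll number (lower first): Quinn (116) before Saleh (914).
Among Horvat, Beaumont, Delgado and Amari, by roll number (lower first): Horvat (227) before Beaumont (493) before Delgado (590) before Amari (671).
Among Espinoza and Nakamura, by roll number (lower first): Espinoza (475) before Nakamura (765).
Full order: Quinn, Saleh, Horvat, Beaumont, Delgado, Amari, Espinoza, Nakamura.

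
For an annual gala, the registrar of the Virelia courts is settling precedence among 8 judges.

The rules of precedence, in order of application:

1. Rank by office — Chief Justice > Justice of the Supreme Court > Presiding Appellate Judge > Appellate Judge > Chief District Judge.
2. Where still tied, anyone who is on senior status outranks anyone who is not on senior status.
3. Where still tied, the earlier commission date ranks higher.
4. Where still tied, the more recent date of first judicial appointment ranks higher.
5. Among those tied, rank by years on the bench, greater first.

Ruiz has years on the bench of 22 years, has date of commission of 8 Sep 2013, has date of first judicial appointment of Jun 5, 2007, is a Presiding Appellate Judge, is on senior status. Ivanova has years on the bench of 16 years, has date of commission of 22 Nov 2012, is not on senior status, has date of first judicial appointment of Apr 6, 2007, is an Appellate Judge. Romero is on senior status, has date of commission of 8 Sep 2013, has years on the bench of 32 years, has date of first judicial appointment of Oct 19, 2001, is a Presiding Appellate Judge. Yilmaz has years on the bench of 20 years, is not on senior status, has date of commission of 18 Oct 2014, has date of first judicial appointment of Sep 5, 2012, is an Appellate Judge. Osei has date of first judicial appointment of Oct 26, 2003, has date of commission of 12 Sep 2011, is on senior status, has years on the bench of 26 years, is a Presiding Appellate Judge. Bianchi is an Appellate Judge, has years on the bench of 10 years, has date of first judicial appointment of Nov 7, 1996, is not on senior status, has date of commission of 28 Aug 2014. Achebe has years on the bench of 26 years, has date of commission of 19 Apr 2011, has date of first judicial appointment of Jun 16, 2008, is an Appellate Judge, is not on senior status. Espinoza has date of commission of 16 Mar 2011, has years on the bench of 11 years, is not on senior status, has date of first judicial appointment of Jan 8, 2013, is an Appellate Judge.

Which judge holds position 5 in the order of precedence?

By office: Osei, Ruiz and Romero (Presiding Appellate Judge); then Espinoza, Achebe, Ivanova, Bianchi and Yilmaz (Appellate Judge).
Osei, Ruiz and Romero are each on senior status, so the next rule applies.
Among Osei, Ruiz and Romero, by date of commission (earlier first): Osei (12 Sep 2011) before Ruiz and Romero (8 Sep 2013).
Among Ruiz and Romero, by date of first judicial appointment (later first): Ruiz (Jun 5, 2007) before Romero (Oct 19, 2001).
Espinoza, Achebe, Ivanova, Bianchi and Yilmaz are each not on senior status, so the next rule applies.
Among Espinoza, Achebe, Ivanova, Bianchi and Yilmaz, by date of commission (earlier first): Espinoza (16 Mar 2011) before Achebe (19 Apr 2011) before Ivanova (22 Nov 2012) before Bianchi (28 Aug 2014) before Yilmaz (18 Oct 2014).
Order: Osei, Ruiz, Romero, Espinoza, Achebe, Ivanova, Bianchi, Yilmaz.

Achebe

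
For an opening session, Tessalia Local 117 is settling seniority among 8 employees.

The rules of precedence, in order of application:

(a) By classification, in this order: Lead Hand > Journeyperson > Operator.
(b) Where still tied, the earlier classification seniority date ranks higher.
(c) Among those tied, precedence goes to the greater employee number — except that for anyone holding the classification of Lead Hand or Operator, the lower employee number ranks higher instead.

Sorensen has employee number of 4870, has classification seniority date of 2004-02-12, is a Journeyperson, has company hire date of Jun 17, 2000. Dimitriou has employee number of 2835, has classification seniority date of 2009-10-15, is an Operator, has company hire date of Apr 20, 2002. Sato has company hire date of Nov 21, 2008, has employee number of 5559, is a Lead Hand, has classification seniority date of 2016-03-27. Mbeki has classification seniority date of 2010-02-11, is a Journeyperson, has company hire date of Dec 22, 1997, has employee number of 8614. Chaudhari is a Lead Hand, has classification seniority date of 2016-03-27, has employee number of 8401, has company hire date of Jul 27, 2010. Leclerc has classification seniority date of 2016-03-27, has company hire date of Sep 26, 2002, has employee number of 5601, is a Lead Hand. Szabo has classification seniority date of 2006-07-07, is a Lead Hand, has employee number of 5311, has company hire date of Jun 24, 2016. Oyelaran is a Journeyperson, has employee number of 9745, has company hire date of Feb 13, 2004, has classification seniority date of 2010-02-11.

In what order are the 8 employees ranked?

Szabo, Sato, Leclerc, Chaudhari, Sorensen, Oyelaran, Mbeki, Dimitriou

By classification: Szabo, Sato, Leclerc and Chaudhari (Lead Hand); then Sorensen, Oyelaran and Mbeki (Journeyperson); then Dimitriou (Operator).
Among Szabo, Sato, Leclerc and Chaudhari, by classification seniority date (earlier first): Szabo (2006-07-07) before Sato, Leclerc and Chaudhari (2016-03-27).
Among Sato, Leclerc and Chaudhari, by employee number (lower first) (reversed rule for this group): Sato (5559) before Leclerc (5601) before Chaudhari (8401).
Among Sorensen, Oyelaran and Mbeki, by classification seniority date (earlier first): Sorensen (2004-02-12) before Oyelaran and Mbeki (2010-02-11).
Among Oyelaran and Mbeki, by employee number (higher first): Oyelaran (9745) before Mbeki (8614).
Full order: Szabo, Sato, Leclerc, Chaudhari, Sorensen, Oyelaran, Mbeki, Dimitriou.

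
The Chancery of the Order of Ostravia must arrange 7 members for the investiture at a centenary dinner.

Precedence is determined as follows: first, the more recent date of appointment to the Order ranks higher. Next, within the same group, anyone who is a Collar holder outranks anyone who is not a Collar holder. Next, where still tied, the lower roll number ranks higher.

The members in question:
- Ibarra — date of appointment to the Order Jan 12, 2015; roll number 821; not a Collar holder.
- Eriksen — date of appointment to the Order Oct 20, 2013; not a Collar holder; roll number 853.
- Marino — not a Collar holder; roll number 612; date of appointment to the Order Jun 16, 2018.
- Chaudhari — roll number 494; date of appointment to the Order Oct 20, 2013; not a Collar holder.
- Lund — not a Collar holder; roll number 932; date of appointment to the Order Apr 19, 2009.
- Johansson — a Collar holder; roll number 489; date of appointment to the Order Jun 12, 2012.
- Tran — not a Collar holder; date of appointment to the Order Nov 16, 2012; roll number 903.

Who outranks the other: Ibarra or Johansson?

By date of appointment to the Order (later first): Marino (Jun 16, 2018); then Ibarra (Jan 12, 2015); then Chaudhari and Eriksen (both Oct 20, 2013); then Tran (Nov 16, 2012); then Johansson (Jun 12, 2012); then Lund (Apr 19, 2009).
Chaudhari and Eriksen are each not a Collar holder, so the next rule applies.
Among Chaudhari and Eriksen, by roll number (lower first): Chaudhari (494) before Eriksen (853).
So Ibarra takes precedence.

Ibarra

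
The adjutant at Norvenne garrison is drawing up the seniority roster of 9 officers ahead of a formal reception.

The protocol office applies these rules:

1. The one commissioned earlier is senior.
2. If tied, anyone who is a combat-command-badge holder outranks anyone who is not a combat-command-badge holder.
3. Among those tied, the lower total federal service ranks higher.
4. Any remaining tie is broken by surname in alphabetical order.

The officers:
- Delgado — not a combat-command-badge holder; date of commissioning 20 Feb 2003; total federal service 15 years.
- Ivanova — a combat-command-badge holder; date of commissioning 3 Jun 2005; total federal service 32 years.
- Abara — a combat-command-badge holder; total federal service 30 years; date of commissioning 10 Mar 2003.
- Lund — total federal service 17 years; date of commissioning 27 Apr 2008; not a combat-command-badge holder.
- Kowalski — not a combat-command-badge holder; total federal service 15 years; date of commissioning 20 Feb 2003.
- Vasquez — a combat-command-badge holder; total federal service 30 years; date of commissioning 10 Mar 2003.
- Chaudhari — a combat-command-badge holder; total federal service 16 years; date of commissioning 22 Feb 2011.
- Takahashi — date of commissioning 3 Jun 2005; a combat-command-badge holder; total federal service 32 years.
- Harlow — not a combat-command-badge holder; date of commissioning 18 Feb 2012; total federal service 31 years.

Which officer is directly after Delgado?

Kowalski

By date of commissioning (earlier first): Delgado and Kowalski (both 20 Feb 2003); then Abara and Vasquez (both 10 Mar 2003); then Ivanova and Takahashi (both 3 Jun 2005); then Lund (27 Apr 2008); then Chaudhari (22 Feb 2011); then Harlow (18 Feb 2012).
Delgado and Kowalski are each not a combat-command-badge holder, so the next rule applies.
Delgado and Kowalski both have total federal service 15 years, so the next rule applies.
Among Delgado and Kowalski, alphabetically by surname: Delgado before Kowalski.
Abara and Vasquez are each a combat-command-badge holder, so the next rule applies.
Abara and Vasquez both have total federal service 30 years, so the next rule applies.
Among Abara and Vasquez, alphabetically by surname: Abara before Vasquez.
Ivanova and Takahashi are each a combat-command-badge holder, so the next rule applies.
Ivanova and Takahashi both have total federal service 32 years, so the next rule applies.
Among Ivanova and Takahashi, alphabetically by surname: Ivanova before Takahashi.
Order: Delgado, Kowalski, Abara, Vasquez, Ivanova, Takahashi, Lund, Chaudhari, Harlow.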